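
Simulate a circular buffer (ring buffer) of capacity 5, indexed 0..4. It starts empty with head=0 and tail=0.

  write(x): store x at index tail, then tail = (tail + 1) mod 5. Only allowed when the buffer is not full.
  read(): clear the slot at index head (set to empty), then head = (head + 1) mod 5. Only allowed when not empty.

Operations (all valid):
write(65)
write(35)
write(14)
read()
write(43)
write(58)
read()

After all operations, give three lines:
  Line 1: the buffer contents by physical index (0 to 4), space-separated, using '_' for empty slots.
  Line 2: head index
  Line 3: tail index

Answer: _ _ 14 43 58
2
0

Derivation:
write(65): buf=[65 _ _ _ _], head=0, tail=1, size=1
write(35): buf=[65 35 _ _ _], head=0, tail=2, size=2
write(14): buf=[65 35 14 _ _], head=0, tail=3, size=3
read(): buf=[_ 35 14 _ _], head=1, tail=3, size=2
write(43): buf=[_ 35 14 43 _], head=1, tail=4, size=3
write(58): buf=[_ 35 14 43 58], head=1, tail=0, size=4
read(): buf=[_ _ 14 43 58], head=2, tail=0, size=3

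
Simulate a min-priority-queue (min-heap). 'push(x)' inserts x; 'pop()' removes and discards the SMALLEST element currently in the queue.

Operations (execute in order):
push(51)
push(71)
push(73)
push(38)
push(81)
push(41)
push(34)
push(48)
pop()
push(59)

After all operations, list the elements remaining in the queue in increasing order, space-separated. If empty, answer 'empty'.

Answer: 38 41 48 51 59 71 73 81

Derivation:
push(51): heap contents = [51]
push(71): heap contents = [51, 71]
push(73): heap contents = [51, 71, 73]
push(38): heap contents = [38, 51, 71, 73]
push(81): heap contents = [38, 51, 71, 73, 81]
push(41): heap contents = [38, 41, 51, 71, 73, 81]
push(34): heap contents = [34, 38, 41, 51, 71, 73, 81]
push(48): heap contents = [34, 38, 41, 48, 51, 71, 73, 81]
pop() → 34: heap contents = [38, 41, 48, 51, 71, 73, 81]
push(59): heap contents = [38, 41, 48, 51, 59, 71, 73, 81]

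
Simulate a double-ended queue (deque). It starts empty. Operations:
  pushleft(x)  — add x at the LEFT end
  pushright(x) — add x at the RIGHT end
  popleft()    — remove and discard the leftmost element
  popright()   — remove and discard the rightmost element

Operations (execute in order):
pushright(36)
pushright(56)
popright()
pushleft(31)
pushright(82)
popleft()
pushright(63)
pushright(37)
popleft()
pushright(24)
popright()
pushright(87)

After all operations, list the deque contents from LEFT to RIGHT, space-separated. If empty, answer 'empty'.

pushright(36): [36]
pushright(56): [36, 56]
popright(): [36]
pushleft(31): [31, 36]
pushright(82): [31, 36, 82]
popleft(): [36, 82]
pushright(63): [36, 82, 63]
pushright(37): [36, 82, 63, 37]
popleft(): [82, 63, 37]
pushright(24): [82, 63, 37, 24]
popright(): [82, 63, 37]
pushright(87): [82, 63, 37, 87]

Answer: 82 63 37 87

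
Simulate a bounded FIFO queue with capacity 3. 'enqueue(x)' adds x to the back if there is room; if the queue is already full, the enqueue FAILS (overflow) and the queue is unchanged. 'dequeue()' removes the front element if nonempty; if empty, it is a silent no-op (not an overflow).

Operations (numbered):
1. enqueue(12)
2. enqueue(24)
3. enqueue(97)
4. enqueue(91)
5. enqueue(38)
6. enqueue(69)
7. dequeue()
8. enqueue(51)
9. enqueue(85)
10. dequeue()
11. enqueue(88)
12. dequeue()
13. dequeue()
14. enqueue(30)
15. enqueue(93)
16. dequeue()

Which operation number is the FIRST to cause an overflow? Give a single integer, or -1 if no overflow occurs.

1. enqueue(12): size=1
2. enqueue(24): size=2
3. enqueue(97): size=3
4. enqueue(91): size=3=cap → OVERFLOW (fail)
5. enqueue(38): size=3=cap → OVERFLOW (fail)
6. enqueue(69): size=3=cap → OVERFLOW (fail)
7. dequeue(): size=2
8. enqueue(51): size=3
9. enqueue(85): size=3=cap → OVERFLOW (fail)
10. dequeue(): size=2
11. enqueue(88): size=3
12. dequeue(): size=2
13. dequeue(): size=1
14. enqueue(30): size=2
15. enqueue(93): size=3
16. dequeue(): size=2

Answer: 4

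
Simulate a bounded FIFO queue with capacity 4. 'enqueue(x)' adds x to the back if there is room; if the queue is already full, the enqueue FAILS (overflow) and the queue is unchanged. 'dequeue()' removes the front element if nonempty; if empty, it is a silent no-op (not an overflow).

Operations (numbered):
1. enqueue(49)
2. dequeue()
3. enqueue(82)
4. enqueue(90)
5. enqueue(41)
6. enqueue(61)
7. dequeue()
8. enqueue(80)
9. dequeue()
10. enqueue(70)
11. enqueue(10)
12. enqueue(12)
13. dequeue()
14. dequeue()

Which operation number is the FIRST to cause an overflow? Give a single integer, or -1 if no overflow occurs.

1. enqueue(49): size=1
2. dequeue(): size=0
3. enqueue(82): size=1
4. enqueue(90): size=2
5. enqueue(41): size=3
6. enqueue(61): size=4
7. dequeue(): size=3
8. enqueue(80): size=4
9. dequeue(): size=3
10. enqueue(70): size=4
11. enqueue(10): size=4=cap → OVERFLOW (fail)
12. enqueue(12): size=4=cap → OVERFLOW (fail)
13. dequeue(): size=3
14. dequeue(): size=2

Answer: 11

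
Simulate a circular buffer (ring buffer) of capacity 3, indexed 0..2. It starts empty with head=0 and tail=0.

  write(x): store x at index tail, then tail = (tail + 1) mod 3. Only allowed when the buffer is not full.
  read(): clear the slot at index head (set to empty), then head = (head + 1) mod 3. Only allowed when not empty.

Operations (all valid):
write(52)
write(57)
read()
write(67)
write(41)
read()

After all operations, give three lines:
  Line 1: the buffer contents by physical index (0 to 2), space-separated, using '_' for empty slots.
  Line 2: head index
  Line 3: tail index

write(52): buf=[52 _ _], head=0, tail=1, size=1
write(57): buf=[52 57 _], head=0, tail=2, size=2
read(): buf=[_ 57 _], head=1, tail=2, size=1
write(67): buf=[_ 57 67], head=1, tail=0, size=2
write(41): buf=[41 57 67], head=1, tail=1, size=3
read(): buf=[41 _ 67], head=2, tail=1, size=2

Answer: 41 _ 67
2
1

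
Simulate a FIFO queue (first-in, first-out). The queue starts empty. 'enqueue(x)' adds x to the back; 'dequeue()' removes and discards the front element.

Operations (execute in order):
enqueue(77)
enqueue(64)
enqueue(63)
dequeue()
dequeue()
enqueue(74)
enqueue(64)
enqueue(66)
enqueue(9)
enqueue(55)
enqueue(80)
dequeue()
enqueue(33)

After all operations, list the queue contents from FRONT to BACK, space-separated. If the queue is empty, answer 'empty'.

Answer: 74 64 66 9 55 80 33

Derivation:
enqueue(77): [77]
enqueue(64): [77, 64]
enqueue(63): [77, 64, 63]
dequeue(): [64, 63]
dequeue(): [63]
enqueue(74): [63, 74]
enqueue(64): [63, 74, 64]
enqueue(66): [63, 74, 64, 66]
enqueue(9): [63, 74, 64, 66, 9]
enqueue(55): [63, 74, 64, 66, 9, 55]
enqueue(80): [63, 74, 64, 66, 9, 55, 80]
dequeue(): [74, 64, 66, 9, 55, 80]
enqueue(33): [74, 64, 66, 9, 55, 80, 33]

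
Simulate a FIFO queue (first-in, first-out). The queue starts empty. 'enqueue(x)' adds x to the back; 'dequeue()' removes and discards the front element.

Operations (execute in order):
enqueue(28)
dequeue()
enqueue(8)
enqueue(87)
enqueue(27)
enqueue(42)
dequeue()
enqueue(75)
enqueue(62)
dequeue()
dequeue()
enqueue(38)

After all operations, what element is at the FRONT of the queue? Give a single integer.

Answer: 42

Derivation:
enqueue(28): queue = [28]
dequeue(): queue = []
enqueue(8): queue = [8]
enqueue(87): queue = [8, 87]
enqueue(27): queue = [8, 87, 27]
enqueue(42): queue = [8, 87, 27, 42]
dequeue(): queue = [87, 27, 42]
enqueue(75): queue = [87, 27, 42, 75]
enqueue(62): queue = [87, 27, 42, 75, 62]
dequeue(): queue = [27, 42, 75, 62]
dequeue(): queue = [42, 75, 62]
enqueue(38): queue = [42, 75, 62, 38]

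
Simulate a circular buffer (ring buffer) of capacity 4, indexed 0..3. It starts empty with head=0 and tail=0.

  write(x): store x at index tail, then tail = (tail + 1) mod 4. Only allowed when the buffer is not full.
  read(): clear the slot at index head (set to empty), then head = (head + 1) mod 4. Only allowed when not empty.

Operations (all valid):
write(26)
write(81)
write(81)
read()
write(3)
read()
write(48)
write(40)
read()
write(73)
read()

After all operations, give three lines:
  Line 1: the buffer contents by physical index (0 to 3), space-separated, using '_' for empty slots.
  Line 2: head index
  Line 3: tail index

write(26): buf=[26 _ _ _], head=0, tail=1, size=1
write(81): buf=[26 81 _ _], head=0, tail=2, size=2
write(81): buf=[26 81 81 _], head=0, tail=3, size=3
read(): buf=[_ 81 81 _], head=1, tail=3, size=2
write(3): buf=[_ 81 81 3], head=1, tail=0, size=3
read(): buf=[_ _ 81 3], head=2, tail=0, size=2
write(48): buf=[48 _ 81 3], head=2, tail=1, size=3
write(40): buf=[48 40 81 3], head=2, tail=2, size=4
read(): buf=[48 40 _ 3], head=3, tail=2, size=3
write(73): buf=[48 40 73 3], head=3, tail=3, size=4
read(): buf=[48 40 73 _], head=0, tail=3, size=3

Answer: 48 40 73 _
0
3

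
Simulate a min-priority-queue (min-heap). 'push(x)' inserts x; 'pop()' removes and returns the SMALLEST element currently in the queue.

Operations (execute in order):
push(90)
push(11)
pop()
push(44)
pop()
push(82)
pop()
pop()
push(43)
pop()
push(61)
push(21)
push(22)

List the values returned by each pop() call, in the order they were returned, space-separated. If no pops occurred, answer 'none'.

push(90): heap contents = [90]
push(11): heap contents = [11, 90]
pop() → 11: heap contents = [90]
push(44): heap contents = [44, 90]
pop() → 44: heap contents = [90]
push(82): heap contents = [82, 90]
pop() → 82: heap contents = [90]
pop() → 90: heap contents = []
push(43): heap contents = [43]
pop() → 43: heap contents = []
push(61): heap contents = [61]
push(21): heap contents = [21, 61]
push(22): heap contents = [21, 22, 61]

Answer: 11 44 82 90 43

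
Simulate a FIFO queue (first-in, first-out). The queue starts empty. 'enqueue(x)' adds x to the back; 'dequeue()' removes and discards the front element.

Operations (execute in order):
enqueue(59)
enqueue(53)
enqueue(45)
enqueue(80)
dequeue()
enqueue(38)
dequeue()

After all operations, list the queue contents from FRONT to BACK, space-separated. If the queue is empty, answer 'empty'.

Answer: 45 80 38

Derivation:
enqueue(59): [59]
enqueue(53): [59, 53]
enqueue(45): [59, 53, 45]
enqueue(80): [59, 53, 45, 80]
dequeue(): [53, 45, 80]
enqueue(38): [53, 45, 80, 38]
dequeue(): [45, 80, 38]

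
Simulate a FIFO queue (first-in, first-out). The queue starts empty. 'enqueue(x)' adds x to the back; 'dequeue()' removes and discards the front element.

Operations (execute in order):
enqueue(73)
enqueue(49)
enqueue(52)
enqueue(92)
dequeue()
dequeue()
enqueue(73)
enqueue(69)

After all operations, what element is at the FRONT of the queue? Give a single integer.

enqueue(73): queue = [73]
enqueue(49): queue = [73, 49]
enqueue(52): queue = [73, 49, 52]
enqueue(92): queue = [73, 49, 52, 92]
dequeue(): queue = [49, 52, 92]
dequeue(): queue = [52, 92]
enqueue(73): queue = [52, 92, 73]
enqueue(69): queue = [52, 92, 73, 69]

Answer: 52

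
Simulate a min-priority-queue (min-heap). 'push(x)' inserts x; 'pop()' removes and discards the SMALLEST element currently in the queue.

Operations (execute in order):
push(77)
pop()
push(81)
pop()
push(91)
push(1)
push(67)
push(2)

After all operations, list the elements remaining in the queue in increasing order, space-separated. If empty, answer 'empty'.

Answer: 1 2 67 91

Derivation:
push(77): heap contents = [77]
pop() → 77: heap contents = []
push(81): heap contents = [81]
pop() → 81: heap contents = []
push(91): heap contents = [91]
push(1): heap contents = [1, 91]
push(67): heap contents = [1, 67, 91]
push(2): heap contents = [1, 2, 67, 91]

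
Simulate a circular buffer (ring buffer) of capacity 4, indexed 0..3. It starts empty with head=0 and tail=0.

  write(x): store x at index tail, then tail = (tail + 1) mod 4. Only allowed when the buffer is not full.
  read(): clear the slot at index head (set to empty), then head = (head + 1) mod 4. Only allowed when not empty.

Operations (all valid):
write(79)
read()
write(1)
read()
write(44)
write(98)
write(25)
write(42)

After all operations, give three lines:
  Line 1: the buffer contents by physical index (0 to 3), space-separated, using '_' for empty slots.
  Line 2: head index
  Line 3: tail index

write(79): buf=[79 _ _ _], head=0, tail=1, size=1
read(): buf=[_ _ _ _], head=1, tail=1, size=0
write(1): buf=[_ 1 _ _], head=1, tail=2, size=1
read(): buf=[_ _ _ _], head=2, tail=2, size=0
write(44): buf=[_ _ 44 _], head=2, tail=3, size=1
write(98): buf=[_ _ 44 98], head=2, tail=0, size=2
write(25): buf=[25 _ 44 98], head=2, tail=1, size=3
write(42): buf=[25 42 44 98], head=2, tail=2, size=4

Answer: 25 42 44 98
2
2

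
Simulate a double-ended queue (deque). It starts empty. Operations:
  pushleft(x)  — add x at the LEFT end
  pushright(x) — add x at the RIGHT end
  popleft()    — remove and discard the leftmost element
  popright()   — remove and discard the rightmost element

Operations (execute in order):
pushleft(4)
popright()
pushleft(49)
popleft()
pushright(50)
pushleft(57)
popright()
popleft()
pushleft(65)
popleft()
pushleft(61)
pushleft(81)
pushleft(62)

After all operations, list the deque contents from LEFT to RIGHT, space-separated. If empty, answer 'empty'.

pushleft(4): [4]
popright(): []
pushleft(49): [49]
popleft(): []
pushright(50): [50]
pushleft(57): [57, 50]
popright(): [57]
popleft(): []
pushleft(65): [65]
popleft(): []
pushleft(61): [61]
pushleft(81): [81, 61]
pushleft(62): [62, 81, 61]

Answer: 62 81 61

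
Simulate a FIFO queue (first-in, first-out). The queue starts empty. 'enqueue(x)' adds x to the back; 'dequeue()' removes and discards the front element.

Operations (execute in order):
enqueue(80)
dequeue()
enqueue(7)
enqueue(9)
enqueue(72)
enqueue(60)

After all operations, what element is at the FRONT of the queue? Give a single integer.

enqueue(80): queue = [80]
dequeue(): queue = []
enqueue(7): queue = [7]
enqueue(9): queue = [7, 9]
enqueue(72): queue = [7, 9, 72]
enqueue(60): queue = [7, 9, 72, 60]

Answer: 7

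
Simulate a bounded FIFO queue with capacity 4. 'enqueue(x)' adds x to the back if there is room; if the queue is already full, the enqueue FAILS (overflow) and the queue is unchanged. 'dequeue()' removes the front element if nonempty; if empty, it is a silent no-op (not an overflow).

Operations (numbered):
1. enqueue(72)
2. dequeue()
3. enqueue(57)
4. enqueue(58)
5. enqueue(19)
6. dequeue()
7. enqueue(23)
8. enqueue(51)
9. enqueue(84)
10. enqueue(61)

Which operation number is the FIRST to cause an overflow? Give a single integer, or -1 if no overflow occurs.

1. enqueue(72): size=1
2. dequeue(): size=0
3. enqueue(57): size=1
4. enqueue(58): size=2
5. enqueue(19): size=3
6. dequeue(): size=2
7. enqueue(23): size=3
8. enqueue(51): size=4
9. enqueue(84): size=4=cap → OVERFLOW (fail)
10. enqueue(61): size=4=cap → OVERFLOW (fail)

Answer: 9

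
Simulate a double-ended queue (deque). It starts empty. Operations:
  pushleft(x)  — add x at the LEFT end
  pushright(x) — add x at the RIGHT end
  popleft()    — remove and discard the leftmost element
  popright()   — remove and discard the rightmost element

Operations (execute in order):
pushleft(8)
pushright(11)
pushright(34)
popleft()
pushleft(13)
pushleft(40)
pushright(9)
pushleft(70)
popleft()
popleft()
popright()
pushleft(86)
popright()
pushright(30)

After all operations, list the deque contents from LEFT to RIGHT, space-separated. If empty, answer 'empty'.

Answer: 86 13 11 30

Derivation:
pushleft(8): [8]
pushright(11): [8, 11]
pushright(34): [8, 11, 34]
popleft(): [11, 34]
pushleft(13): [13, 11, 34]
pushleft(40): [40, 13, 11, 34]
pushright(9): [40, 13, 11, 34, 9]
pushleft(70): [70, 40, 13, 11, 34, 9]
popleft(): [40, 13, 11, 34, 9]
popleft(): [13, 11, 34, 9]
popright(): [13, 11, 34]
pushleft(86): [86, 13, 11, 34]
popright(): [86, 13, 11]
pushright(30): [86, 13, 11, 30]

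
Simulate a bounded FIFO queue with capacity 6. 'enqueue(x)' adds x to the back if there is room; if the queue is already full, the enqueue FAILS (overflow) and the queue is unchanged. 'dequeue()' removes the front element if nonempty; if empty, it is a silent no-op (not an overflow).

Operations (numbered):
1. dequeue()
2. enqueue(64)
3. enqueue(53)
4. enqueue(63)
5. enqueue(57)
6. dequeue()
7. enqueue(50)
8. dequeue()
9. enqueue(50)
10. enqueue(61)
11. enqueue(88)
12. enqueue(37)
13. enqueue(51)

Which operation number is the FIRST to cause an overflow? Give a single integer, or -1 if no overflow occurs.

1. dequeue(): empty, no-op, size=0
2. enqueue(64): size=1
3. enqueue(53): size=2
4. enqueue(63): size=3
5. enqueue(57): size=4
6. dequeue(): size=3
7. enqueue(50): size=4
8. dequeue(): size=3
9. enqueue(50): size=4
10. enqueue(61): size=5
11. enqueue(88): size=6
12. enqueue(37): size=6=cap → OVERFLOW (fail)
13. enqueue(51): size=6=cap → OVERFLOW (fail)

Answer: 12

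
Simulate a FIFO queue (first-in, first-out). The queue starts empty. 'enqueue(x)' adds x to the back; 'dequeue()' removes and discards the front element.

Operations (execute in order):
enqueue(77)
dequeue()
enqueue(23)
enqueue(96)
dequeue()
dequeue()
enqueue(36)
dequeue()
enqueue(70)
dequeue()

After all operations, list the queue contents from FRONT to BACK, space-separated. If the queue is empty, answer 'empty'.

enqueue(77): [77]
dequeue(): []
enqueue(23): [23]
enqueue(96): [23, 96]
dequeue(): [96]
dequeue(): []
enqueue(36): [36]
dequeue(): []
enqueue(70): [70]
dequeue(): []

Answer: empty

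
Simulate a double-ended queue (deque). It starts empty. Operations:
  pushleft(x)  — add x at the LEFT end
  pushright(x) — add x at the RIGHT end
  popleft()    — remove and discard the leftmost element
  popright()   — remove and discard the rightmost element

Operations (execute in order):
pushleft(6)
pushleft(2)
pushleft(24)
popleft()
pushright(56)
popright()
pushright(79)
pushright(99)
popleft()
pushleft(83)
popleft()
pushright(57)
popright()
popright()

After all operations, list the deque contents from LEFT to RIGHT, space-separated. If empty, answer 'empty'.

Answer: 6 79

Derivation:
pushleft(6): [6]
pushleft(2): [2, 6]
pushleft(24): [24, 2, 6]
popleft(): [2, 6]
pushright(56): [2, 6, 56]
popright(): [2, 6]
pushright(79): [2, 6, 79]
pushright(99): [2, 6, 79, 99]
popleft(): [6, 79, 99]
pushleft(83): [83, 6, 79, 99]
popleft(): [6, 79, 99]
pushright(57): [6, 79, 99, 57]
popright(): [6, 79, 99]
popright(): [6, 79]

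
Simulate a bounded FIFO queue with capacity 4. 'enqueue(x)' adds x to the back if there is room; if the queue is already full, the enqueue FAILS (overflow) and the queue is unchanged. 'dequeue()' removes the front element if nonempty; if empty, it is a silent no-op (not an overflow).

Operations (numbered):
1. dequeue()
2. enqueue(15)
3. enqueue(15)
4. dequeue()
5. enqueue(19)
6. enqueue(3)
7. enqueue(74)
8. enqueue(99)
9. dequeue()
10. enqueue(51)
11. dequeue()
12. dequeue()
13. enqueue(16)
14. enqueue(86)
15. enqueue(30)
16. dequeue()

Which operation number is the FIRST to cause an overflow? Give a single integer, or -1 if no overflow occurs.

Answer: 8

Derivation:
1. dequeue(): empty, no-op, size=0
2. enqueue(15): size=1
3. enqueue(15): size=2
4. dequeue(): size=1
5. enqueue(19): size=2
6. enqueue(3): size=3
7. enqueue(74): size=4
8. enqueue(99): size=4=cap → OVERFLOW (fail)
9. dequeue(): size=3
10. enqueue(51): size=4
11. dequeue(): size=3
12. dequeue(): size=2
13. enqueue(16): size=3
14. enqueue(86): size=4
15. enqueue(30): size=4=cap → OVERFLOW (fail)
16. dequeue(): size=3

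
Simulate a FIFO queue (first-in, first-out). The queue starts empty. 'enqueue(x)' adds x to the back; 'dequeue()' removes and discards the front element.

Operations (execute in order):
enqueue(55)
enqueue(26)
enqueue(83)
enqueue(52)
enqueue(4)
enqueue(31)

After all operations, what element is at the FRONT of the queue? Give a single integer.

enqueue(55): queue = [55]
enqueue(26): queue = [55, 26]
enqueue(83): queue = [55, 26, 83]
enqueue(52): queue = [55, 26, 83, 52]
enqueue(4): queue = [55, 26, 83, 52, 4]
enqueue(31): queue = [55, 26, 83, 52, 4, 31]

Answer: 55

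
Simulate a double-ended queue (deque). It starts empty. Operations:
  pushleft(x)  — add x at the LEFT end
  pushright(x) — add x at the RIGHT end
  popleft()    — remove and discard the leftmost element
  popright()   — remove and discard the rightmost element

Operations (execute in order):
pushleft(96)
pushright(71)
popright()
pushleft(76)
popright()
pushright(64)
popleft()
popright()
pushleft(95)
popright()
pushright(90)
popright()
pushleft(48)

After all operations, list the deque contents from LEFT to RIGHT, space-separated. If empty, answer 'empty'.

pushleft(96): [96]
pushright(71): [96, 71]
popright(): [96]
pushleft(76): [76, 96]
popright(): [76]
pushright(64): [76, 64]
popleft(): [64]
popright(): []
pushleft(95): [95]
popright(): []
pushright(90): [90]
popright(): []
pushleft(48): [48]

Answer: 48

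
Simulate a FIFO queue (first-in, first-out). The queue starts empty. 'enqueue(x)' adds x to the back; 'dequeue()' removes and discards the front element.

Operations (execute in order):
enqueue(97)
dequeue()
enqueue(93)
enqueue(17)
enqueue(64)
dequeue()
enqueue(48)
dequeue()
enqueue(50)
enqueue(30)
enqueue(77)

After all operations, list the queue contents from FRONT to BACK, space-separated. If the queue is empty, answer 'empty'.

Answer: 64 48 50 30 77

Derivation:
enqueue(97): [97]
dequeue(): []
enqueue(93): [93]
enqueue(17): [93, 17]
enqueue(64): [93, 17, 64]
dequeue(): [17, 64]
enqueue(48): [17, 64, 48]
dequeue(): [64, 48]
enqueue(50): [64, 48, 50]
enqueue(30): [64, 48, 50, 30]
enqueue(77): [64, 48, 50, 30, 77]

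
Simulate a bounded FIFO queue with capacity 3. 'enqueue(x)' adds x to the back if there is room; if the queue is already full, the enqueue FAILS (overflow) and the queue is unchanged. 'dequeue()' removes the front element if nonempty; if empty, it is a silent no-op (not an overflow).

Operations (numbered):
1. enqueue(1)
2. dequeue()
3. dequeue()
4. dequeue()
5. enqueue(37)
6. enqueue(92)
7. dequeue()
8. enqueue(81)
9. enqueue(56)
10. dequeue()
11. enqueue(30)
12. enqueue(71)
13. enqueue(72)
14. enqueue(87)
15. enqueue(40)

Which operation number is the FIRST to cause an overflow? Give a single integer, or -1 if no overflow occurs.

1. enqueue(1): size=1
2. dequeue(): size=0
3. dequeue(): empty, no-op, size=0
4. dequeue(): empty, no-op, size=0
5. enqueue(37): size=1
6. enqueue(92): size=2
7. dequeue(): size=1
8. enqueue(81): size=2
9. enqueue(56): size=3
10. dequeue(): size=2
11. enqueue(30): size=3
12. enqueue(71): size=3=cap → OVERFLOW (fail)
13. enqueue(72): size=3=cap → OVERFLOW (fail)
14. enqueue(87): size=3=cap → OVERFLOW (fail)
15. enqueue(40): size=3=cap → OVERFLOW (fail)

Answer: 12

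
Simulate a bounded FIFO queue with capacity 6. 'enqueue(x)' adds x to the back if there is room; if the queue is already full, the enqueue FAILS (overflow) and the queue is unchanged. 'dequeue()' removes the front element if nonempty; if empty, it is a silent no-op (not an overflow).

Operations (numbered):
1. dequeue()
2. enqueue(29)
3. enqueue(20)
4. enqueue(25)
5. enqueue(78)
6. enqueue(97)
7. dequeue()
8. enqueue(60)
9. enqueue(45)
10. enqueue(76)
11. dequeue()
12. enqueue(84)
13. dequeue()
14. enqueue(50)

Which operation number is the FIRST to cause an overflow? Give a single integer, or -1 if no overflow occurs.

Answer: 10

Derivation:
1. dequeue(): empty, no-op, size=0
2. enqueue(29): size=1
3. enqueue(20): size=2
4. enqueue(25): size=3
5. enqueue(78): size=4
6. enqueue(97): size=5
7. dequeue(): size=4
8. enqueue(60): size=5
9. enqueue(45): size=6
10. enqueue(76): size=6=cap → OVERFLOW (fail)
11. dequeue(): size=5
12. enqueue(84): size=6
13. dequeue(): size=5
14. enqueue(50): size=6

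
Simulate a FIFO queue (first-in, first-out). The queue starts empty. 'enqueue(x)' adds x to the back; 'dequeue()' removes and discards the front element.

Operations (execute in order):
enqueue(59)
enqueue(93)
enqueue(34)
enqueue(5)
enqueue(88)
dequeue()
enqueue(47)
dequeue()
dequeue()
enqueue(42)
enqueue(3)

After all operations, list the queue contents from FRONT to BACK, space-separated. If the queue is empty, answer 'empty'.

enqueue(59): [59]
enqueue(93): [59, 93]
enqueue(34): [59, 93, 34]
enqueue(5): [59, 93, 34, 5]
enqueue(88): [59, 93, 34, 5, 88]
dequeue(): [93, 34, 5, 88]
enqueue(47): [93, 34, 5, 88, 47]
dequeue(): [34, 5, 88, 47]
dequeue(): [5, 88, 47]
enqueue(42): [5, 88, 47, 42]
enqueue(3): [5, 88, 47, 42, 3]

Answer: 5 88 47 42 3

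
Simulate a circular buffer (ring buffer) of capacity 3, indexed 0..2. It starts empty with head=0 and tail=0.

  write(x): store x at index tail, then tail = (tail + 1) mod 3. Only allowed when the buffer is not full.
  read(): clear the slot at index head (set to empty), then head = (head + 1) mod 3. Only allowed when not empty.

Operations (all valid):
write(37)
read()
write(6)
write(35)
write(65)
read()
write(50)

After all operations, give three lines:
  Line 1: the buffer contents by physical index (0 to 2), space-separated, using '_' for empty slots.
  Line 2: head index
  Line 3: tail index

write(37): buf=[37 _ _], head=0, tail=1, size=1
read(): buf=[_ _ _], head=1, tail=1, size=0
write(6): buf=[_ 6 _], head=1, tail=2, size=1
write(35): buf=[_ 6 35], head=1, tail=0, size=2
write(65): buf=[65 6 35], head=1, tail=1, size=3
read(): buf=[65 _ 35], head=2, tail=1, size=2
write(50): buf=[65 50 35], head=2, tail=2, size=3

Answer: 65 50 35
2
2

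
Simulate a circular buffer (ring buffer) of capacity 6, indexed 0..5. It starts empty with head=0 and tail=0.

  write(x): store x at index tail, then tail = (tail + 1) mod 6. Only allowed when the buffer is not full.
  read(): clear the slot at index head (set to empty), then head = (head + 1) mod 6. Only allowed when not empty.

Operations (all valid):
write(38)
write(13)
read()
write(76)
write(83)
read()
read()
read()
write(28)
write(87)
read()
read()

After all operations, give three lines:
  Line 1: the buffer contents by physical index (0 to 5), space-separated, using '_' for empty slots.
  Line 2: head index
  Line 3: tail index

write(38): buf=[38 _ _ _ _ _], head=0, tail=1, size=1
write(13): buf=[38 13 _ _ _ _], head=0, tail=2, size=2
read(): buf=[_ 13 _ _ _ _], head=1, tail=2, size=1
write(76): buf=[_ 13 76 _ _ _], head=1, tail=3, size=2
write(83): buf=[_ 13 76 83 _ _], head=1, tail=4, size=3
read(): buf=[_ _ 76 83 _ _], head=2, tail=4, size=2
read(): buf=[_ _ _ 83 _ _], head=3, tail=4, size=1
read(): buf=[_ _ _ _ _ _], head=4, tail=4, size=0
write(28): buf=[_ _ _ _ 28 _], head=4, tail=5, size=1
write(87): buf=[_ _ _ _ 28 87], head=4, tail=0, size=2
read(): buf=[_ _ _ _ _ 87], head=5, tail=0, size=1
read(): buf=[_ _ _ _ _ _], head=0, tail=0, size=0

Answer: _ _ _ _ _ _
0
0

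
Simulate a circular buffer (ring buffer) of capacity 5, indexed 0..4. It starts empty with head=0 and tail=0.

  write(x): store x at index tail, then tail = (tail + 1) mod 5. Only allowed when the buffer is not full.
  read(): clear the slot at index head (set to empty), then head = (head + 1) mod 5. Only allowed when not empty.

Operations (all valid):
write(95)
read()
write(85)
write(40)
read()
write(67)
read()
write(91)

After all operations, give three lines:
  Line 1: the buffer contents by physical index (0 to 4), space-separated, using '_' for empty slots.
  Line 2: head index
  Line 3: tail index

Answer: _ _ _ 67 91
3
0

Derivation:
write(95): buf=[95 _ _ _ _], head=0, tail=1, size=1
read(): buf=[_ _ _ _ _], head=1, tail=1, size=0
write(85): buf=[_ 85 _ _ _], head=1, tail=2, size=1
write(40): buf=[_ 85 40 _ _], head=1, tail=3, size=2
read(): buf=[_ _ 40 _ _], head=2, tail=3, size=1
write(67): buf=[_ _ 40 67 _], head=2, tail=4, size=2
read(): buf=[_ _ _ 67 _], head=3, tail=4, size=1
write(91): buf=[_ _ _ 67 91], head=3, tail=0, size=2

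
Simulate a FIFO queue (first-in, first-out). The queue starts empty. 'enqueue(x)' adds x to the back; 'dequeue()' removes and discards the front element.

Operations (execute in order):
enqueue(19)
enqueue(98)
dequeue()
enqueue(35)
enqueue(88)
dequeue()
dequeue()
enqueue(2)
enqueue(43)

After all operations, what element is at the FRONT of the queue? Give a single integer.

enqueue(19): queue = [19]
enqueue(98): queue = [19, 98]
dequeue(): queue = [98]
enqueue(35): queue = [98, 35]
enqueue(88): queue = [98, 35, 88]
dequeue(): queue = [35, 88]
dequeue(): queue = [88]
enqueue(2): queue = [88, 2]
enqueue(43): queue = [88, 2, 43]

Answer: 88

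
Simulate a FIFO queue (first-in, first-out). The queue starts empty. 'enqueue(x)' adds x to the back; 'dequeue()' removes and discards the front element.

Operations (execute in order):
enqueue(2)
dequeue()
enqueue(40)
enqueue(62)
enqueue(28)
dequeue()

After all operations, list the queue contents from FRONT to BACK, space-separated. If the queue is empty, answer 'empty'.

enqueue(2): [2]
dequeue(): []
enqueue(40): [40]
enqueue(62): [40, 62]
enqueue(28): [40, 62, 28]
dequeue(): [62, 28]

Answer: 62 28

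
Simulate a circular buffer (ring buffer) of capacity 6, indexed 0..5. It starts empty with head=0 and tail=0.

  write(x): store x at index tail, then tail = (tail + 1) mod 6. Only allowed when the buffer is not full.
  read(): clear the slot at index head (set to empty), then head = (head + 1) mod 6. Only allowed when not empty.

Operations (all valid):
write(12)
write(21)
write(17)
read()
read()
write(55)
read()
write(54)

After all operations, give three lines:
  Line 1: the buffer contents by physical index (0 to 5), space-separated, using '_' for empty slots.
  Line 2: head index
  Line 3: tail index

write(12): buf=[12 _ _ _ _ _], head=0, tail=1, size=1
write(21): buf=[12 21 _ _ _ _], head=0, tail=2, size=2
write(17): buf=[12 21 17 _ _ _], head=0, tail=3, size=3
read(): buf=[_ 21 17 _ _ _], head=1, tail=3, size=2
read(): buf=[_ _ 17 _ _ _], head=2, tail=3, size=1
write(55): buf=[_ _ 17 55 _ _], head=2, tail=4, size=2
read(): buf=[_ _ _ 55 _ _], head=3, tail=4, size=1
write(54): buf=[_ _ _ 55 54 _], head=3, tail=5, size=2

Answer: _ _ _ 55 54 _
3
5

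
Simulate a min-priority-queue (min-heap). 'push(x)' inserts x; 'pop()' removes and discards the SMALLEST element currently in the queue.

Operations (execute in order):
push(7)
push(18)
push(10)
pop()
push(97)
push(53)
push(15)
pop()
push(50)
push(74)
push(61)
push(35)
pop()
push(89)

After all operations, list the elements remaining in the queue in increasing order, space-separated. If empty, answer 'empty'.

Answer: 18 35 50 53 61 74 89 97

Derivation:
push(7): heap contents = [7]
push(18): heap contents = [7, 18]
push(10): heap contents = [7, 10, 18]
pop() → 7: heap contents = [10, 18]
push(97): heap contents = [10, 18, 97]
push(53): heap contents = [10, 18, 53, 97]
push(15): heap contents = [10, 15, 18, 53, 97]
pop() → 10: heap contents = [15, 18, 53, 97]
push(50): heap contents = [15, 18, 50, 53, 97]
push(74): heap contents = [15, 18, 50, 53, 74, 97]
push(61): heap contents = [15, 18, 50, 53, 61, 74, 97]
push(35): heap contents = [15, 18, 35, 50, 53, 61, 74, 97]
pop() → 15: heap contents = [18, 35, 50, 53, 61, 74, 97]
push(89): heap contents = [18, 35, 50, 53, 61, 74, 89, 97]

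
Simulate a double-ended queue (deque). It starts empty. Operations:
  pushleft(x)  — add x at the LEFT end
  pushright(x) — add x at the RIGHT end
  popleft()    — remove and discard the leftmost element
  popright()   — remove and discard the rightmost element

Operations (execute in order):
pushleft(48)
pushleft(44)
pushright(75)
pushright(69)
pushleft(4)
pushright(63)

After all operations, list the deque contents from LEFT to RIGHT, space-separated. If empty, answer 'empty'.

Answer: 4 44 48 75 69 63

Derivation:
pushleft(48): [48]
pushleft(44): [44, 48]
pushright(75): [44, 48, 75]
pushright(69): [44, 48, 75, 69]
pushleft(4): [4, 44, 48, 75, 69]
pushright(63): [4, 44, 48, 75, 69, 63]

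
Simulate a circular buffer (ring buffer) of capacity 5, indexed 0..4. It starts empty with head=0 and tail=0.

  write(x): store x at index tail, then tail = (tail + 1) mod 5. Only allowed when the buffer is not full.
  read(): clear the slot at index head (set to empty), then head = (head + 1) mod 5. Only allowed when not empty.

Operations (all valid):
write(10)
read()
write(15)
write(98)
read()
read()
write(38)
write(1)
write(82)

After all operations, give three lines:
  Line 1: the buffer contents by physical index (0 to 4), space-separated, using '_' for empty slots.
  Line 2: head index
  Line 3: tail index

Answer: 82 _ _ 38 1
3
1

Derivation:
write(10): buf=[10 _ _ _ _], head=0, tail=1, size=1
read(): buf=[_ _ _ _ _], head=1, tail=1, size=0
write(15): buf=[_ 15 _ _ _], head=1, tail=2, size=1
write(98): buf=[_ 15 98 _ _], head=1, tail=3, size=2
read(): buf=[_ _ 98 _ _], head=2, tail=3, size=1
read(): buf=[_ _ _ _ _], head=3, tail=3, size=0
write(38): buf=[_ _ _ 38 _], head=3, tail=4, size=1
write(1): buf=[_ _ _ 38 1], head=3, tail=0, size=2
write(82): buf=[82 _ _ 38 1], head=3, tail=1, size=3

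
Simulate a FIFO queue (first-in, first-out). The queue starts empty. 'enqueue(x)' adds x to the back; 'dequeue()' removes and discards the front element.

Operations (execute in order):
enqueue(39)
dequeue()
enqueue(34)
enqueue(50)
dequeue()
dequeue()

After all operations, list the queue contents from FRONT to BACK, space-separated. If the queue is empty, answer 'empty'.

enqueue(39): [39]
dequeue(): []
enqueue(34): [34]
enqueue(50): [34, 50]
dequeue(): [50]
dequeue(): []

Answer: empty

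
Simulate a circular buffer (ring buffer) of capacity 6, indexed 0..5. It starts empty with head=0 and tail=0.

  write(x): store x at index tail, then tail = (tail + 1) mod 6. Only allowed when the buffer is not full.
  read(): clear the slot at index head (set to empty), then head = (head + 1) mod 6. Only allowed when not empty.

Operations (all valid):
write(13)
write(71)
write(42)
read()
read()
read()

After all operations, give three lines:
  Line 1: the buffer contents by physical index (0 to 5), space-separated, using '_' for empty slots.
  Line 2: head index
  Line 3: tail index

write(13): buf=[13 _ _ _ _ _], head=0, tail=1, size=1
write(71): buf=[13 71 _ _ _ _], head=0, tail=2, size=2
write(42): buf=[13 71 42 _ _ _], head=0, tail=3, size=3
read(): buf=[_ 71 42 _ _ _], head=1, tail=3, size=2
read(): buf=[_ _ 42 _ _ _], head=2, tail=3, size=1
read(): buf=[_ _ _ _ _ _], head=3, tail=3, size=0

Answer: _ _ _ _ _ _
3
3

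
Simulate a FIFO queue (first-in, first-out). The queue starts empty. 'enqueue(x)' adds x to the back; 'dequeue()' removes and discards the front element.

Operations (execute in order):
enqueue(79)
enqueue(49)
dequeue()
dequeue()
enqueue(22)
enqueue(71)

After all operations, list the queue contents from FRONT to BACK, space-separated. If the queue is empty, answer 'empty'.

Answer: 22 71

Derivation:
enqueue(79): [79]
enqueue(49): [79, 49]
dequeue(): [49]
dequeue(): []
enqueue(22): [22]
enqueue(71): [22, 71]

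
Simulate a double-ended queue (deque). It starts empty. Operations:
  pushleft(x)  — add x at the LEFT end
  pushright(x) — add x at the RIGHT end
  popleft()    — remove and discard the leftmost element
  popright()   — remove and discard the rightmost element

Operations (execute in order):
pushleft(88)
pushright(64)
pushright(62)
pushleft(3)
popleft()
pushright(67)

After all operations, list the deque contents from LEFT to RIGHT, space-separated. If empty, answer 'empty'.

pushleft(88): [88]
pushright(64): [88, 64]
pushright(62): [88, 64, 62]
pushleft(3): [3, 88, 64, 62]
popleft(): [88, 64, 62]
pushright(67): [88, 64, 62, 67]

Answer: 88 64 62 67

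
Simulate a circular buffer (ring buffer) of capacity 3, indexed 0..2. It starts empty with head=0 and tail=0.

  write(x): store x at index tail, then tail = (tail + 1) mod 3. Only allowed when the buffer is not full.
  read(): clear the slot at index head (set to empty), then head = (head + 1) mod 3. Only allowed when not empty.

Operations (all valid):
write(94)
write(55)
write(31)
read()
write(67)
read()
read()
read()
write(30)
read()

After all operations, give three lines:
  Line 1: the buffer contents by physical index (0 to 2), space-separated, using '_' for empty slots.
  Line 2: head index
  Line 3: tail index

Answer: _ _ _
2
2

Derivation:
write(94): buf=[94 _ _], head=0, tail=1, size=1
write(55): buf=[94 55 _], head=0, tail=2, size=2
write(31): buf=[94 55 31], head=0, tail=0, size=3
read(): buf=[_ 55 31], head=1, tail=0, size=2
write(67): buf=[67 55 31], head=1, tail=1, size=3
read(): buf=[67 _ 31], head=2, tail=1, size=2
read(): buf=[67 _ _], head=0, tail=1, size=1
read(): buf=[_ _ _], head=1, tail=1, size=0
write(30): buf=[_ 30 _], head=1, tail=2, size=1
read(): buf=[_ _ _], head=2, tail=2, size=0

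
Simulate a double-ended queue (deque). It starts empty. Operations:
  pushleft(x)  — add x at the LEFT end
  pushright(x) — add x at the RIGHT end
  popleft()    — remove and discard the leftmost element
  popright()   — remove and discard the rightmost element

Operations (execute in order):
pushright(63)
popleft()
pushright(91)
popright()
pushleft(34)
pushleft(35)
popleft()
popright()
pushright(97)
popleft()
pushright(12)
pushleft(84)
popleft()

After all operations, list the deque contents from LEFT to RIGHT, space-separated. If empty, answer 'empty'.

pushright(63): [63]
popleft(): []
pushright(91): [91]
popright(): []
pushleft(34): [34]
pushleft(35): [35, 34]
popleft(): [34]
popright(): []
pushright(97): [97]
popleft(): []
pushright(12): [12]
pushleft(84): [84, 12]
popleft(): [12]

Answer: 12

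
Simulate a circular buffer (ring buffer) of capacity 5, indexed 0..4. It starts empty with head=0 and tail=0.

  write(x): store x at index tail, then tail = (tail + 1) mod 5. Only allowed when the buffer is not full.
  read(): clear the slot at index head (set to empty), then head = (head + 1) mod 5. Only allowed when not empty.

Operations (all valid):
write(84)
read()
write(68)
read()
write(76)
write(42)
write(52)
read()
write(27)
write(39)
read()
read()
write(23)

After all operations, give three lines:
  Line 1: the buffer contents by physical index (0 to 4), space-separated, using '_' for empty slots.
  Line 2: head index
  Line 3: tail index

write(84): buf=[84 _ _ _ _], head=0, tail=1, size=1
read(): buf=[_ _ _ _ _], head=1, tail=1, size=0
write(68): buf=[_ 68 _ _ _], head=1, tail=2, size=1
read(): buf=[_ _ _ _ _], head=2, tail=2, size=0
write(76): buf=[_ _ 76 _ _], head=2, tail=3, size=1
write(42): buf=[_ _ 76 42 _], head=2, tail=4, size=2
write(52): buf=[_ _ 76 42 52], head=2, tail=0, size=3
read(): buf=[_ _ _ 42 52], head=3, tail=0, size=2
write(27): buf=[27 _ _ 42 52], head=3, tail=1, size=3
write(39): buf=[27 39 _ 42 52], head=3, tail=2, size=4
read(): buf=[27 39 _ _ 52], head=4, tail=2, size=3
read(): buf=[27 39 _ _ _], head=0, tail=2, size=2
write(23): buf=[27 39 23 _ _], head=0, tail=3, size=3

Answer: 27 39 23 _ _
0
3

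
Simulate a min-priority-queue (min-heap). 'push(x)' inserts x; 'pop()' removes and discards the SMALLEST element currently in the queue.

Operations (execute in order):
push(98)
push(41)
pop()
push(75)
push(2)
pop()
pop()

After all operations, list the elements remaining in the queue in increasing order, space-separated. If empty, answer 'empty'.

Answer: 98

Derivation:
push(98): heap contents = [98]
push(41): heap contents = [41, 98]
pop() → 41: heap contents = [98]
push(75): heap contents = [75, 98]
push(2): heap contents = [2, 75, 98]
pop() → 2: heap contents = [75, 98]
pop() → 75: heap contents = [98]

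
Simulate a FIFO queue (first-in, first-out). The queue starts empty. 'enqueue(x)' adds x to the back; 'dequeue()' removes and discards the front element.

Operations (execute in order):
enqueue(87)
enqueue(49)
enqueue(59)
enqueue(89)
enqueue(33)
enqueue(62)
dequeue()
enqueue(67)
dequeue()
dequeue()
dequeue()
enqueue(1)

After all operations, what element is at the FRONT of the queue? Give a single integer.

Answer: 33

Derivation:
enqueue(87): queue = [87]
enqueue(49): queue = [87, 49]
enqueue(59): queue = [87, 49, 59]
enqueue(89): queue = [87, 49, 59, 89]
enqueue(33): queue = [87, 49, 59, 89, 33]
enqueue(62): queue = [87, 49, 59, 89, 33, 62]
dequeue(): queue = [49, 59, 89, 33, 62]
enqueue(67): queue = [49, 59, 89, 33, 62, 67]
dequeue(): queue = [59, 89, 33, 62, 67]
dequeue(): queue = [89, 33, 62, 67]
dequeue(): queue = [33, 62, 67]
enqueue(1): queue = [33, 62, 67, 1]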